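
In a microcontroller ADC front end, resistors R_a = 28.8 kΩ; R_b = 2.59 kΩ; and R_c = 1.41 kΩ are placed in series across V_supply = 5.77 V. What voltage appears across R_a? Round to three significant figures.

Series total: ΣR = 28.8 + 2.59 + 1.41 = 32.80 kΩ.
V = V_supply · R/ΣR = 5.77 × 0.8780 = 5.066 V.

V ≈ 5.07 V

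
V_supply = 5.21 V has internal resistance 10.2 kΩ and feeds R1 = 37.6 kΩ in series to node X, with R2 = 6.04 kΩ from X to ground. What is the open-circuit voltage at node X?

V_th ≈ 0.584 V

R1' = 10.2 + 37.6 = 47.80 kΩ (source resistance + R1).
Open-circuit (no load on X): V_th = V_supply · R2/(R1' + R2) = 5.21 × 6.04/(47.80 + 6.04) = 0.5845 V.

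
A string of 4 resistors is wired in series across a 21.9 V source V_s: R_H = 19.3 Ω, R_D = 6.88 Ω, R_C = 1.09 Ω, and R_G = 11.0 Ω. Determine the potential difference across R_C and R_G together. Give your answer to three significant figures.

V ≈ 6.92 V

Series total: ΣR = 19.3 + 6.88 + 1.09 + 11.0 = 38.27 Ω.
R_{R_C..R_G} = 1.09 + 11.0 = 12.09 Ω.
V = V_s · R/ΣR = 21.9 × 0.3159 = 6.919 V.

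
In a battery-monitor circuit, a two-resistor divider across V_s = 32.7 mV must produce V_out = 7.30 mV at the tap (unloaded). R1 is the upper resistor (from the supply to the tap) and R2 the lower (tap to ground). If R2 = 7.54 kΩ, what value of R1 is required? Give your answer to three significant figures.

Required fraction k = V_out/V_s = 0.2232.
So R1 = R2 · (V_s/V_out − 1) = 7.54 × (32.7/7.30 − 1) = 7.54 × 3.479 = 26.24 kΩ.

R1 ≈ 26.2 kΩ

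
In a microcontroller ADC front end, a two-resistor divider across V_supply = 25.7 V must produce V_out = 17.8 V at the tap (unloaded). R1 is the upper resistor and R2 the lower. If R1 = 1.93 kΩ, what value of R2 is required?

The divider ratio is R2/(R1+R2) = 17.8/25.7 = 0.6926.
Rearranging, R2 = R1·k/(1−k) = 1.93 × 2.253 = 4.349 kΩ.

R2 ≈ 4.35 kΩ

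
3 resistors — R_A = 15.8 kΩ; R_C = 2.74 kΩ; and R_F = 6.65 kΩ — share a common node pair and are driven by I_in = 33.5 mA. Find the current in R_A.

I ≈ 3.66 mA

ΣG = 1/15.8 + 1/2.74 + 1/6.65 = 0.5786.
R_A takes the fraction G_k/ΣG = 0.06329/0.5786 = 0.1094, so I = 33.5 × 0.1094 = 3.664 mA.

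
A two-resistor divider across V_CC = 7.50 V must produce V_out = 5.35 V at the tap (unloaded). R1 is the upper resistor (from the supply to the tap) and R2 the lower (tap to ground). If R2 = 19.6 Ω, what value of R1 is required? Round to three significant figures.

R1 ≈ 7.88 Ω

The divider ratio is R2/(R1+R2) = 5.35/7.50 = 0.7133.
So R1 = R2 · (V_CC/V_out − 1) = 19.6 × (7.50/5.35 − 1) = 19.6 × 0.4019 = 7.877 Ω.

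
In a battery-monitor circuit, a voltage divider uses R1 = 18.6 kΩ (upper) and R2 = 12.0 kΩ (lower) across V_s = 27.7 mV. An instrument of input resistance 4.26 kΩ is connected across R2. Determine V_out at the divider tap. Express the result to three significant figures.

V_out ≈ 4.01 mV

R2 ‖ R_L = (12.0 × 4.26)/(12.0 + 4.26) = 3.144 kΩ.
Now apply the divider: V_out = 27.7 × 0.1446 = 4.005 mV.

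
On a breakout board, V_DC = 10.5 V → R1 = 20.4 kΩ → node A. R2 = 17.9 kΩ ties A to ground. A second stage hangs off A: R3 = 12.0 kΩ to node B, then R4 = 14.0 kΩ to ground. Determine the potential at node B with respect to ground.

Looking into the second stage from A: R3 + R4 = 26.00 kΩ appears in parallel with R2.
Effective lower resistance at A: R2 ‖ 26.00 = 10.60 kΩ.
V_A = 10.5 × 10.60/(20.4 + 10.60) = 3.591 V.
V_B = V_A × 0.5385 = 1.933 V.

V_B ≈ 1.93 V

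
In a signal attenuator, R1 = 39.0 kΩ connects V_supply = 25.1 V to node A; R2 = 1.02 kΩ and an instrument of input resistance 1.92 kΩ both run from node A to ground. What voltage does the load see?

V_out ≈ 0.422 V

The load sits in parallel with R2, giving an effective lower resistance R2' = R2·R_L/(R2+R_L) = 0.6661 kΩ.
Voltage divider with the loaded lower leg: V_out = 25.1 × 0.6661/(39.0 + 0.6661) = 25.1 × 0.01679 = 0.4215 V.
(Unloaded it would be 0.640 V; the load pulls it down.)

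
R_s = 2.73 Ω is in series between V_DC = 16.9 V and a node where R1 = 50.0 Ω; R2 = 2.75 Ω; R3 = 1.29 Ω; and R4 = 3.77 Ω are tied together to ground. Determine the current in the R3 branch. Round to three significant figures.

I ≈ 2.68 A

Parallel bank: R_p = 1/(1/50.0 + 1/2.75 + 1/1.29 + 1/3.77) = 0.7022 Ω.
V_A by voltage divider: V_A = 16.9 × 0.7022/(2.73 + 0.7022) = 3.458 V.
I(R3) = V_A / R3 = 3.458/1.29 = 2.680 A.
(Check via current divider: I_total = 4.924 A; share G_k/ΣG = 0.5443 → same result.)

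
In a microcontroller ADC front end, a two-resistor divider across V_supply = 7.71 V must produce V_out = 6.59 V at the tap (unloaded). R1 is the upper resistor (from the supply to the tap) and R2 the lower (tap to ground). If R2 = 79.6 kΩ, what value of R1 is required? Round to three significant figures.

R1 ≈ 13.5 kΩ

Required fraction k = V_out/V_supply = 0.8547.
So R1 = R2 · (V_supply/V_out − 1) = 79.6 × (7.71/6.59 − 1) = 79.6 × 0.1700 = 13.53 kΩ.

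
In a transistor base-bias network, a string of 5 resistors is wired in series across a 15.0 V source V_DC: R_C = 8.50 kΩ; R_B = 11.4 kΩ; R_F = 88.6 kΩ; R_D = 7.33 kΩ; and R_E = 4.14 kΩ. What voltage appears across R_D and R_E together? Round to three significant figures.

Series total: ΣR = 8.50 + 11.4 + 88.6 + 7.33 + 4.14 = 120.0 kΩ.
R_{R_D..R_E} = 7.33 + 4.14 = 11.47 kΩ.
By the voltage-divider rule, V = 15.0 × 11.47/120.0 = 1.434 V.

V ≈ 1.43 V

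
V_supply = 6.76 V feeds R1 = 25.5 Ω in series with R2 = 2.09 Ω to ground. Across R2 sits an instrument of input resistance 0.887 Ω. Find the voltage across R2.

The load sits in parallel with R2, giving an effective lower resistance R2' = R2·R_L/(R2+R_L) = 0.6227 Ω.
Then V_out = V_supply · R2'/(R1 + R2') = 6.76 × 0.6227/26.12 = 0.1611 V.

V_out ≈ 0.161 V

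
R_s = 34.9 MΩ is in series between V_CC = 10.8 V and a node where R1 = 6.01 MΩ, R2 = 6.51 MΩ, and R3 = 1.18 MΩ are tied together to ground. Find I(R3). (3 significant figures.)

I ≈ 0.219 µA

Combine the parallel branches: R_p = (1/6.01 + 1/6.51 + 1/1.18)⁻¹ = 0.8566 MΩ.
V_A by voltage divider: V_A = 10.8 × 0.8566/(34.9 + 0.8566) = 0.2587 V.
Branch current I = V_A/R3 = 0.2587/1.18 = 0.2193 µA.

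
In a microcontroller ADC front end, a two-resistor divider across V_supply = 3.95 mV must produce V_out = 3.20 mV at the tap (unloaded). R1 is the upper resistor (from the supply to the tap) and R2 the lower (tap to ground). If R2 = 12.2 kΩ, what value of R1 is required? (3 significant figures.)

The divider ratio is R2/(R1+R2) = 3.20/3.95 = 0.8101.
So R1 = R2 · (V_supply/V_out − 1) = 12.2 × (3.95/3.20 − 1) = 12.2 × 0.2344 = 2.859 kΩ.

R1 ≈ 2.86 kΩ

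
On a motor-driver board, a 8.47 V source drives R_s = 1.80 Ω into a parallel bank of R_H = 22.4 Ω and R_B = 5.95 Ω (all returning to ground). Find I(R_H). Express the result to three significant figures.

I ≈ 0.273 A

Parallel bank: R_p = 1/(1/22.4 + 1/5.95) = 4.701 Ω.
V_A = 8.47 × 4.701/6.501 = 6.125 V.
I(R_H) = V_A / R_H = 6.125/22.4 = 0.2734 A.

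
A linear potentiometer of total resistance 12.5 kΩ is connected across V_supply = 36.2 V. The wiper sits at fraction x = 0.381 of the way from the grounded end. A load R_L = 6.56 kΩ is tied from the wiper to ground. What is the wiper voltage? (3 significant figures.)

V_out ≈ 9.52 V

Lower segment x·R_p = 4.763 kΩ; upper segment (1−x)·R_p = 7.737 kΩ.
(x·R_p) ‖ R_L = 2.759 kΩ.
V_out = 36.2 × 2.759/(7.737 + 2.759) = 9.516 V.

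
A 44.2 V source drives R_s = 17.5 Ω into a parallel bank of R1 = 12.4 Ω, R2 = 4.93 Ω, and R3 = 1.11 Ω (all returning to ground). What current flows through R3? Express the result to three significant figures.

I ≈ 1.83 A

Equivalent of the parallel group: R_p = 0.8443 Ω.
V_A by voltage divider: V_A = 44.2 × 0.8443/(17.5 + 0.8443) = 2.034 V.
I(R3) = V_A / R3 = 2.034/1.11 = 1.833 A.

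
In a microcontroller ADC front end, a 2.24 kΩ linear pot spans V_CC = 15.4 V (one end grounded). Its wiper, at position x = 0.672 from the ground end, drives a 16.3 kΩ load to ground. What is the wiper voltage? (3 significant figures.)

Split the track: R_lower = x·R_p = 1.505 kΩ, R_upper = (1−x)·R_p = 0.7347 kΩ.
Lower segment in parallel with the load: 1.505 ‖ 16.3 = 1.378 kΩ.
Then V_out = V_CC · 1.378/(0.7347 + 1.378) = 10.04 V.
(Unloaded: V_out = x·V_CC = 10.3 V.)

V_out ≈ 10.0 V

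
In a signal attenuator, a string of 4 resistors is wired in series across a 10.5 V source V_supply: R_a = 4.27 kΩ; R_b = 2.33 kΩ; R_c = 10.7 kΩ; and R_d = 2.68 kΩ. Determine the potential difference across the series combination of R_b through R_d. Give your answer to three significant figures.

Series total: ΣR = 4.27 + 2.33 + 10.7 + 2.68 = 19.98 kΩ.
R_{R_b..R_d} = 2.33 + 10.7 + 2.68 = 15.71 kΩ.
V = V_supply · R/ΣR = 10.5 × 0.7863 = 8.256 V.

V ≈ 8.26 V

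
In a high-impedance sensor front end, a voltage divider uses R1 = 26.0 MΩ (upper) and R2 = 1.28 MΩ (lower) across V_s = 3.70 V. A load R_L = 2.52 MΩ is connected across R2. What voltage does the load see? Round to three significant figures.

V_out ≈ 0.117 V

R2 ‖ R_L = (1.28 × 2.52)/(1.28 + 2.52) = 0.8488 MΩ.
Voltage divider with the loaded lower leg: V_out = 3.70 × 0.8488/(26.0 + 0.8488) = 3.70 × 0.03162 = 0.1170 V.
(Unloaded it would be 0.174 V; the load pulls it down.)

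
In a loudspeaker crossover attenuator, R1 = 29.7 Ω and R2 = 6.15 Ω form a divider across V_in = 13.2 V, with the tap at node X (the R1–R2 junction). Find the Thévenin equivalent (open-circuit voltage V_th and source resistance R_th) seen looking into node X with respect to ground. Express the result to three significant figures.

V_th is the unloaded tap voltage: V_in · R2/(R1+R2) = 13.2 × 0.1715 = 2.264 V.
Looking into X with the source shorted: R_th = R1·R2/(R1+R2) = 29.70 × 6.15/35.85 = 5.095 Ω.

V_th ≈ 2.26 V, R_th ≈ 5.09 Ω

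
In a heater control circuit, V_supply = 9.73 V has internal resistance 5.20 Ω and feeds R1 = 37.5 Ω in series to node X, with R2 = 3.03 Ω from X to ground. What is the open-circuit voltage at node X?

R1' = 5.20 + 37.5 = 42.70 Ω (source resistance + R1).
With X open, the divider is unloaded: V_th = 9.73 × 3.03/45.73 = 0.6447 V.

V_th ≈ 0.645 V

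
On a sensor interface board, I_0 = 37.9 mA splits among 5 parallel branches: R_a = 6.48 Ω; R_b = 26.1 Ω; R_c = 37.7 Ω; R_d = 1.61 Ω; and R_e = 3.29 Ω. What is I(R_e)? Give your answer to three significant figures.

I ≈ 10.1 mA

Conductances: ΣG = 1/6.48 + 1/26.1 + 1/37.7 + 1/1.61 + 1/3.29 = 1.144 (1/Ω).
R_e takes the fraction G_k/ΣG = 0.3040/1.144 = 0.2656, so I = 37.9 × 0.2656 = 10.07 mA.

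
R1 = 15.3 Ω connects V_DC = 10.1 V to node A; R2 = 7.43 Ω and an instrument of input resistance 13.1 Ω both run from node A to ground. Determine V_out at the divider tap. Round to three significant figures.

V_out ≈ 2.39 V

R2 ‖ R_L = (7.43 × 13.1)/(7.43 + 13.1) = 4.741 Ω.
Then V_out = V_DC · R2'/(R1 + R2') = 10.1 × 4.741/20.04 = 2.389 V.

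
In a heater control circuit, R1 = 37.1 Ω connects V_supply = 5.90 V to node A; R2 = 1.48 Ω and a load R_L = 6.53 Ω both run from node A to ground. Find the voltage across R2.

First combine the lower leg with the load: R2 ‖ R_L = 1.207 Ω.
Now apply the divider: V_out = 5.90 × 0.03150 = 0.1858 V.

V_out ≈ 0.186 V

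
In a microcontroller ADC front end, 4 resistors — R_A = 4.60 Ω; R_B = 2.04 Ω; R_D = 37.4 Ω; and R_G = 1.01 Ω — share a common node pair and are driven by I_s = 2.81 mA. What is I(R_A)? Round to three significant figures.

ΣG = 1/4.60 + 1/2.04 + 1/37.4 + 1/1.01 = 1.724.
R_A takes the fraction G_k/ΣG = 0.2174/1.724 = 0.1261, so I = 2.81 × 0.1261 = 0.3542 mA.

I ≈ 0.354 mA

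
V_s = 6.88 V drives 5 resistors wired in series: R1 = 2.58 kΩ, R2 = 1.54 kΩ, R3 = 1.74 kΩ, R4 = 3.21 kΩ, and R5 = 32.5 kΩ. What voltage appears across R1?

Series total: ΣR = 2.58 + 1.54 + 1.74 + 3.21 + 32.5 = 41.57 kΩ.
Voltage divider: V = V_s · (2.580 / 41.57) = 6.88 × 0.06206 = 0.4270 V.

V ≈ 0.427 V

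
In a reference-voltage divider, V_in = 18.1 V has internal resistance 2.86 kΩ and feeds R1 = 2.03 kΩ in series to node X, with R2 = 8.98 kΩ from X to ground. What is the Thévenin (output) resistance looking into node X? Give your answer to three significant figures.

R1' = 2.86 + 2.03 = 4.890 kΩ (source resistance + R1).
With V_in suppressed (replaced by a short), R_th = R1' ‖ R2 = (4.890 × 8.98)/(4.890 + 8.98) = 3.166 kΩ.

R_th ≈ 3.17 kΩ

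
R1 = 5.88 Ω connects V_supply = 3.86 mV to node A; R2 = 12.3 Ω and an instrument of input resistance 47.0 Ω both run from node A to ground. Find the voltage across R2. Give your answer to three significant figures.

V_out ≈ 2.41 mV

R2 ‖ R_L = (12.3 × 47.0)/(12.3 + 47.0) = 9.749 Ω.
Voltage divider with the loaded lower leg: V_out = 3.86 × 9.749/(5.88 + 9.749) = 3.86 × 0.6238 = 2.408 mV.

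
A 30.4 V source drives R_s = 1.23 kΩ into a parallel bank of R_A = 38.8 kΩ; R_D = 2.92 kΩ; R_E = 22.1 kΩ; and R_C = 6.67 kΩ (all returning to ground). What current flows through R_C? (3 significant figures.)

Equivalent of the parallel group: R_p = 1.775 kΩ.
Node voltage V_A = V_DC · R_p/(R_s + R_p) = 30.4 × 0.5907 = 17.96 V.
Branch current I = V_A/R_C = 17.96/6.67 = 2.692 mA.

I ≈ 2.69 mA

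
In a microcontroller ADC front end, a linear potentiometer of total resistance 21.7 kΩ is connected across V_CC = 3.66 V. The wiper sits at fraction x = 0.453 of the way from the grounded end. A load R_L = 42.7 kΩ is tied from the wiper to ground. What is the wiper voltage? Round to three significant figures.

The pot divides into 11.87 kΩ above the wiper and 9.830 kΩ below.
R_L loads the lower segment: effective lower R = 7.991 kΩ.
V_out = 3.66 × 7.991/(11.87 + 7.991) = 1.473 V.
(Unloaded: V_out = x·V_CC = 1.66 V.)

V_out ≈ 1.47 V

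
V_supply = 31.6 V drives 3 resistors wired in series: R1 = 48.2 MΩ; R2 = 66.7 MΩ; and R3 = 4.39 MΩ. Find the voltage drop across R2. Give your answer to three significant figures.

V ≈ 17.7 V

Total series resistance ΣR = 48.2 + 66.7 + 4.39 = 119.3 MΩ.
V = V_supply · R/ΣR = 31.6 × 0.5591 = 17.67 V.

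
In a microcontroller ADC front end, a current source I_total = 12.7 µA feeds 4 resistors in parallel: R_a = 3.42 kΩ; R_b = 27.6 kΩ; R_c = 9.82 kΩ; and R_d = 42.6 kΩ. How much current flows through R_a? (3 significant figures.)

I ≈ 8.18 µA

ΣG = 1/3.42 + 1/27.6 + 1/9.82 + 1/42.6 = 0.4539.
R_a takes the fraction G_k/ΣG = 0.2924/0.4539 = 0.6441, so I = 12.7 × 0.6441 = 8.181 µA.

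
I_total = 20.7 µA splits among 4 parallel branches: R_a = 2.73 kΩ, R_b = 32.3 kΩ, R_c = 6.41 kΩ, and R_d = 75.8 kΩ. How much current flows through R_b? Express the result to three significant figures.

I ≈ 1.13 µA

ΣG = 1/2.73 + 1/32.3 + 1/6.41 + 1/75.8 = 0.5665.
Current divider: I(R_b) = I_total · G_k/ΣG = 20.7 × (0.03096/0.5665) = 20.7 × 0.05465 = 1.131 µA.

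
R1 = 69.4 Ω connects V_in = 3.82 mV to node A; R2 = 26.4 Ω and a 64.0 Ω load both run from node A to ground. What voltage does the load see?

V_out ≈ 0.810 mV

First combine the lower leg with the load: R2 ‖ R_L = 18.69 Ω.
Then V_out = V_in · R2'/(R1 + R2') = 3.82 × 18.69/88.09 = 0.8105 mV.
(Unloaded it would be 1.05 mV; the load pulls it down.)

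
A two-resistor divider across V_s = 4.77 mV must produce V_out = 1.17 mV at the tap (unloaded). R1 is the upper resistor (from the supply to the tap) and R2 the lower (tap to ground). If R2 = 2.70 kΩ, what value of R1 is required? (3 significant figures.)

R1 ≈ 8.31 kΩ

Required fraction k = V_out/V_s = 0.2453.
R1 = R2·(1/k − 1) = 2.70 × 3.077 = 8.308 kΩ.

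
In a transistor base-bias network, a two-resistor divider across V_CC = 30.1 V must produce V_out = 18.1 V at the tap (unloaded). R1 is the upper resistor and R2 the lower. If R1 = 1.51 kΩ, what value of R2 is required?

R2 ≈ 2.28 kΩ

Required fraction k = V_out/V_CC = 0.6013.
R2 = R1 · 0.6013/(1 − 0.6013) = 2.278 kΩ.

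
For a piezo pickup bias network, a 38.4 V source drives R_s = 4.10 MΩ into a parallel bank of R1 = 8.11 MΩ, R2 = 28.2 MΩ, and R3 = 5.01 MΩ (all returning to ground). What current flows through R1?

Parallel bank: R_p = 1/(1/8.11 + 1/28.2 + 1/5.01) = 2.790 MΩ.
V_A = 38.4 × 2.790/6.890 = 15.55 V.
I(R1) = V_A / R1 = 15.55/8.11 = 1.918 µA.

I ≈ 1.92 µA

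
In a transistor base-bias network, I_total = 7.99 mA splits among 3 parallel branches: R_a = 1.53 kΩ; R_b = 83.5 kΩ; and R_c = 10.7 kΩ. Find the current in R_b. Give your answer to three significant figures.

I ≈ 0.126 mA

Conductances: ΣG = 1/1.53 + 1/83.5 + 1/10.7 = 0.7590 (1/kΩ).
R_b takes the fraction G_k/ΣG = 0.01198/0.7590 = 0.01578, so I = 7.99 × 0.01578 = 0.1261 mA.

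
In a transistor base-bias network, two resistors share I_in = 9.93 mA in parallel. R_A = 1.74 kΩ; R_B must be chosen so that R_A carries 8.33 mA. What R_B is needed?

R_B ≈ 9.06 kΩ

In a two-way split, I_A/I_in = R_B/(R_A + R_B).
8.33/9.93 = R_B/(R_A + R_B) → R_B = R_A · (0.8389)/(1 − 0.8389) = 1.74 × 5.206 = 9.059 kΩ.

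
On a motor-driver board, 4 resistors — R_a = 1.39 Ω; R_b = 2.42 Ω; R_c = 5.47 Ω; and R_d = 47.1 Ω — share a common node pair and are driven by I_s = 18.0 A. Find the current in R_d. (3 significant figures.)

Total conductance ΣG = 1/1.39 + 1/2.42 + 1/5.47 + 1/47.1 = 1.337 (units of 1/Ω).
Current divider: I(R_d) = I_s · G_k/ΣG = 18.0 × (0.02123/1.337) = 18.0 × 0.01588 = 0.2859 A.

I ≈ 0.286 A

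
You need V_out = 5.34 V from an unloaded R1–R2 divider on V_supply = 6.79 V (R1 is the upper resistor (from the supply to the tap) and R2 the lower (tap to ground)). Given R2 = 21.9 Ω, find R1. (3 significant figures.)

R1 ≈ 5.95 Ω

V_out/V_supply = R2/(R1+R2) = 0.7865.
Rearranging, R1 = R2·(1−k)/k = 21.9 × 0.2715 = 5.947 Ω.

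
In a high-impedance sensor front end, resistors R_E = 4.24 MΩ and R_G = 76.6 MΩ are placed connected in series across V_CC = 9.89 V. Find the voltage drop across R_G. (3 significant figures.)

Total series resistance ΣR = 4.24 + 76.6 = 80.84 MΩ.
V = V_CC · R/ΣR = 9.89 × 0.9476 = 9.371 V.

V ≈ 9.37 V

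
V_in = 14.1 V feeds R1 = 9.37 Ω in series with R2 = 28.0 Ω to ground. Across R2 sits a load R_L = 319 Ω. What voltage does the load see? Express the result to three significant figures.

R2 ‖ R_L = (28.0 × 319)/(28.0 + 319) = 25.74 Ω.
Then V_out = V_in · R2'/(R1 + R2') = 14.1 × 25.74/35.11 = 10.34 V.

V_out ≈ 10.3 V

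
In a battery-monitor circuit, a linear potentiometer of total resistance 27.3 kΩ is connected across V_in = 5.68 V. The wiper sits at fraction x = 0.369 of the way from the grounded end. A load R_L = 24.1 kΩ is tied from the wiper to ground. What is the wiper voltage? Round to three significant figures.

Lower segment x·R_p = 10.07 kΩ; upper segment (1−x)·R_p = 17.23 kΩ.
R_L loads the lower segment: effective lower R = 7.104 kΩ.
Loaded-divider output: V_out = 5.68 × 0.2920 = 1.658 V.

V_out ≈ 1.66 V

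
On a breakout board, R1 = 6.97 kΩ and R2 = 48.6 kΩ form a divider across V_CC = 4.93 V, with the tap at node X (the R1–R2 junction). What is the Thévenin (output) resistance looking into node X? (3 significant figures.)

R_th ≈ 6.10 kΩ

Looking into X with the source shorted: R_th = R1·R2/(R1+R2) = 6.970 × 48.6/55.57 = 6.096 kΩ.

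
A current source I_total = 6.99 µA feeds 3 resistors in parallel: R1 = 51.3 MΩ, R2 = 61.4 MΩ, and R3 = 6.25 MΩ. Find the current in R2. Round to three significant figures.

I ≈ 0.581 µA

Conductances: ΣG = 1/51.3 + 1/61.4 + 1/6.25 = 0.1958 (1/MΩ).
R2 takes the fraction G_k/ΣG = 0.01629/0.1958 = 0.08319, so I = 6.99 × 0.08319 = 0.5815 µA.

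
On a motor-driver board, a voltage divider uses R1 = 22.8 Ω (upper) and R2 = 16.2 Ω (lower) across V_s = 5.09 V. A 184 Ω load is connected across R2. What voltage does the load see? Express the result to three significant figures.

First combine the lower leg with the load: R2 ‖ R_L = 14.89 Ω.
Now apply the divider: V_out = 5.09 × 0.3951 = 2.011 V.
(Unloaded it would be 2.11 V; the load pulls it down.)

V_out ≈ 2.01 V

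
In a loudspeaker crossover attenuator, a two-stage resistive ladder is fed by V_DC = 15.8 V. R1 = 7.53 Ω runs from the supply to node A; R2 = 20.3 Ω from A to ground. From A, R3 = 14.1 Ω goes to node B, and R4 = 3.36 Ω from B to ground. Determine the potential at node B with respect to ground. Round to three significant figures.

The second stage (R3 + R4 = 17.46 Ω) loads node A in parallel with R2.
Effective lower resistance at A: R2 ‖ 17.46 = 9.387 Ω.
So V_A = 15.8 × 0.5549 = 8.767 V.
V_B = V_A × 0.1924 = 1.687 V.

V_B ≈ 1.69 V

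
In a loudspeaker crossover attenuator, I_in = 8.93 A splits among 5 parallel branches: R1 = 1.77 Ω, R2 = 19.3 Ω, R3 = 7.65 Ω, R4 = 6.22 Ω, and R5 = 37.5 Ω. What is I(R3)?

Total conductance ΣG = 1/1.77 + 1/19.3 + 1/7.65 + 1/6.22 + 1/37.5 = 0.9349 (units of 1/Ω).
By the current-divider rule, I = I_in · G_k/ΣG = 8.93 × 0.1398 = 1.249 A.

I ≈ 1.25 A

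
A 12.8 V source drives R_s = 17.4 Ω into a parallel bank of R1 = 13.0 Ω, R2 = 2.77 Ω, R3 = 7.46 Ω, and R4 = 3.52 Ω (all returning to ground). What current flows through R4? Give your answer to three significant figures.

Combine the parallel branches: R_p = (1/13.0 + 1/2.77 + 1/7.46 + 1/3.52)⁻¹ = 1.168 Ω.
Node voltage V_A = V_s · R_p/(R_s + R_p) = 12.8 × 0.06291 = 0.8053 V.
I(R4) = V_A / R4 = 0.8053/3.52 = 0.2288 A.
(Equivalently: I_total = 0.6894 A, then current-divider fraction G_k/ΣG = 0.3319.)

I ≈ 0.229 A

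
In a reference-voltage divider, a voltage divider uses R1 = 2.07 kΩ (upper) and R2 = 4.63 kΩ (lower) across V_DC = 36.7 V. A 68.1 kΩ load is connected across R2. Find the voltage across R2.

V_out ≈ 24.8 V

R2 ‖ R_L = (4.63 × 68.1)/(4.63 + 68.1) = 4.335 kΩ.
Voltage divider with the loaded lower leg: V_out = 36.7 × 4.335/(2.07 + 4.335) = 36.7 × 0.6768 = 24.84 V.
(Unloaded it would be 25.4 V; the load pulls it down.)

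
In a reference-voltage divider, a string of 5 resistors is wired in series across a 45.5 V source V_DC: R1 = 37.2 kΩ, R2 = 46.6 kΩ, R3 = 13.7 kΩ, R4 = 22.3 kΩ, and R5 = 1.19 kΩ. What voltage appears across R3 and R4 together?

Total series resistance ΣR = 37.2 + 46.6 + 13.7 + 22.3 + 1.19 = 121.0 kΩ.
R_{R3..R4} = 13.7 + 22.3 = 36.00 kΩ.
V = V_DC · R/ΣR = 45.5 × 0.2975 = 13.54 V.

V ≈ 13.5 V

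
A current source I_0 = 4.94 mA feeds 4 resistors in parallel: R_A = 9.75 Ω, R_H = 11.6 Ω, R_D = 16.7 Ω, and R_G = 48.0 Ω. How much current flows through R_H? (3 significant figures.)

I ≈ 1.58 mA

ΣG = 1/9.75 + 1/11.6 + 1/16.7 + 1/48.0 = 0.2695.
By the current-divider rule, I = I_0 · G_k/ΣG = 4.94 × 0.3199 = 1.580 mA.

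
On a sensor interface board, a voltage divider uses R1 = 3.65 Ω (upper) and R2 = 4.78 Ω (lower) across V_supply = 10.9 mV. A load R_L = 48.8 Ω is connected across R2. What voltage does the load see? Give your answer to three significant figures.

V_out ≈ 5.93 mV

First combine the lower leg with the load: R2 ‖ R_L = 4.354 Ω.
Now apply the divider: V_out = 10.9 × 0.5440 = 5.929 mV.
(Unloaded it would be 6.18 mV; the load pulls it down.)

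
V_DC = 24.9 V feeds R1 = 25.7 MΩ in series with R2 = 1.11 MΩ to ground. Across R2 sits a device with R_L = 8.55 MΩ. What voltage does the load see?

V_out ≈ 0.917 V

The load sits in parallel with R2, giving an effective lower resistance R2' = R2·R_L/(R2+R_L) = 0.9825 MΩ.
Then V_out = V_DC · R2'/(R1 + R2') = 24.9 × 0.9825/26.68 = 0.9168 V.
(Unloaded it would be 1.03 V; the load pulls it down.)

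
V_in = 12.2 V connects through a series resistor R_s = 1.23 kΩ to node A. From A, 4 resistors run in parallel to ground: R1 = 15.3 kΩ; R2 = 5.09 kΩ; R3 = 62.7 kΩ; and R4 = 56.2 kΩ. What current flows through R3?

I ≈ 0.143 mA

Parallel bank: R_p = 1/(1/15.3 + 1/5.09 + 1/62.7 + 1/56.2) = 3.383 kΩ.
V_A by voltage divider: V_A = 12.2 × 3.383/(1.23 + 3.383) = 8.947 V.
I(R3) = V_A / R3 = 8.947/62.7 = 0.1427 mA.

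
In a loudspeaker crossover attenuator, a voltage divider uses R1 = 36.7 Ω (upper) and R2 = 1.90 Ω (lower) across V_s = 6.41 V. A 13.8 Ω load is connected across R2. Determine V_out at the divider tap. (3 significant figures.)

V_out ≈ 0.279 V

First combine the lower leg with the load: R2 ‖ R_L = 1.670 Ω.
Now apply the divider: V_out = 6.41 × 0.04353 = 0.2790 V.
(Unloaded it would be 0.316 V; the load pulls it down.)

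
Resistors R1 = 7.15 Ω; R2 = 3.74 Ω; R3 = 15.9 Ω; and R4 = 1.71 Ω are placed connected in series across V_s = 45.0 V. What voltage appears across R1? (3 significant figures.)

Total series resistance ΣR = 7.15 + 3.74 + 15.9 + 1.71 = 28.50 Ω.
V = V_s · R/ΣR = 45.0 × 0.2509 = 11.29 V.

V ≈ 11.3 V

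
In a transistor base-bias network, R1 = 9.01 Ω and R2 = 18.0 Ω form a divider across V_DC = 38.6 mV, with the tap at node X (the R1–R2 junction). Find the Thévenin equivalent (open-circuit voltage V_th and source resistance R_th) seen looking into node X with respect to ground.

V_th ≈ 25.7 mV, R_th ≈ 6.00 Ω

Open-circuit (no load on X): V_th = V_DC · R2/(R1 + R2) = 38.6 × 18.0/(9.010 + 18.0) = 25.72 mV.
Looking into X with the source shorted: R_th = R1·R2/(R1+R2) = 9.010 × 18.0/27.01 = 6.004 Ω.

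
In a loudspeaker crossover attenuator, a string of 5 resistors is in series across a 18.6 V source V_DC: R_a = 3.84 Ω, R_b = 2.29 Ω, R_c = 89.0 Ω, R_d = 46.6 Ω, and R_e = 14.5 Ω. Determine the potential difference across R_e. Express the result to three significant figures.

Series total: ΣR = 3.84 + 2.29 + 89.0 + 46.6 + 14.5 = 156.2 Ω.
By the voltage-divider rule, V = 18.6 × 14.50/156.2 = 1.726 V.

V ≈ 1.73 V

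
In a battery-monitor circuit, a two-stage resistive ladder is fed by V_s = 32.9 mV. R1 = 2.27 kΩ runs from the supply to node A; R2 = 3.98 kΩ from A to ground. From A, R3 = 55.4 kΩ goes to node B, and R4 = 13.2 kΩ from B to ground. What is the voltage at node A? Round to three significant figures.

V_A ≈ 20.5 mV

Looking into the second stage from A: R3 + R4 = 68.60 kΩ appears in parallel with R2.
R2 ‖ (R3+R4) = 3.762 kΩ.
V_A = 32.9 × 3.762/(2.27 + 3.762) = 20.52 mV.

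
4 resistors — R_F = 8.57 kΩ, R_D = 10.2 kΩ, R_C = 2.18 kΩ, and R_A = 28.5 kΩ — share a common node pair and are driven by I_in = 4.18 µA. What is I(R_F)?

I ≈ 0.688 µA

Total conductance ΣG = 1/8.57 + 1/10.2 + 1/2.18 + 1/28.5 = 0.7085 (units of 1/kΩ).
By the current-divider rule, I = I_in · G_k/ΣG = 4.18 × 0.1647 = 0.6884 µA.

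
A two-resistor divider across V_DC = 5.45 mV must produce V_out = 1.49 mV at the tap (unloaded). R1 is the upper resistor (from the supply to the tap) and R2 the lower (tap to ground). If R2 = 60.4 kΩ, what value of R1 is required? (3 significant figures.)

R1 ≈ 161 kΩ

V_out/V_DC = R2/(R1+R2) = 0.2734.
R1 = R2·(1/k − 1) = 60.4 × 2.658 = 160.5 kΩ.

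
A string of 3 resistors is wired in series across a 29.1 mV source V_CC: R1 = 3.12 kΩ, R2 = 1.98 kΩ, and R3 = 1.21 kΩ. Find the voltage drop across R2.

V ≈ 9.13 mV

Series total: ΣR = 3.12 + 1.98 + 1.21 = 6.310 kΩ.
V = V_CC · R/ΣR = 29.1 × 0.3138 = 9.131 mV.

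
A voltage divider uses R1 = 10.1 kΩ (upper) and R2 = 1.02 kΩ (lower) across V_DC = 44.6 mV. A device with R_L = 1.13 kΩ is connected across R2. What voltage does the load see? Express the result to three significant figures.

R2 ‖ R_L = (1.02 × 1.13)/(1.02 + 1.13) = 0.5361 kΩ.
Voltage divider with the loaded lower leg: V_out = 44.6 × 0.5361/(10.1 + 0.5361) = 44.6 × 0.05040 = 2.248 mV.

V_out ≈ 2.25 mV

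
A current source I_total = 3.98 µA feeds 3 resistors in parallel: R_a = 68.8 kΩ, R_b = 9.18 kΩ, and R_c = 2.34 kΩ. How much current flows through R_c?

Total conductance ΣG = 1/68.8 + 1/9.18 + 1/2.34 = 0.5508 (units of 1/kΩ).
Current divider: I(R_c) = I_total · G_k/ΣG = 3.98 × (0.4274/0.5508) = 3.98 × 0.7758 = 3.088 µA.

I ≈ 3.09 µA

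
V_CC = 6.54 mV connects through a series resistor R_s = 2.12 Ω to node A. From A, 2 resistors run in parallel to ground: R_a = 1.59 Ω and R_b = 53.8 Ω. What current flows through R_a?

Combine the parallel branches: R_p = (1/1.59 + 1/53.8)⁻¹ = 1.544 Ω.
Node voltage V_A = V_CC · R_p/(R_s + R_p) = 6.54 × 0.4215 = 2.756 mV.
Branch current I = V_A/R_a = 2.756/1.59 = 1.734 mA.

I ≈ 1.73 mA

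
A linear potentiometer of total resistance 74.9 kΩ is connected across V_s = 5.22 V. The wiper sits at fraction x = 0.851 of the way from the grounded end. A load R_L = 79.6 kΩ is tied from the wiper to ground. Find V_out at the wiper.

Split the track: R_lower = x·R_p = 63.74 kΩ, R_upper = (1−x)·R_p = 11.16 kΩ.
Lower segment in parallel with the load: 63.74 ‖ 79.6 = 35.40 kΩ.
V_out = 5.22 × 35.40/(11.16 + 35.40) = 3.969 V.

V_out ≈ 3.97 V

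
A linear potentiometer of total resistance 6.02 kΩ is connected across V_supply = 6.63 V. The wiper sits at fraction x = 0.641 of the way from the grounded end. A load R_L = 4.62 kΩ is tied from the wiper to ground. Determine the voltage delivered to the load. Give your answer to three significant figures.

Split the track: R_lower = x·R_p = 3.859 kΩ, R_upper = (1−x)·R_p = 2.161 kΩ.
(x·R_p) ‖ R_L = 2.103 kΩ.
V_out = 6.63 × 2.103/(2.161 + 2.103) = 3.269 V.

V_out ≈ 3.27 V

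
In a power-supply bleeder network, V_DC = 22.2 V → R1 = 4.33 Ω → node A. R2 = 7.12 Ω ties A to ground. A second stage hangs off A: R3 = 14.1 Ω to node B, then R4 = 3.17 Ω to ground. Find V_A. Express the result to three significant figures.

V_A ≈ 11.9 V

Node A sees R2 in parallel with the series input of stage 2, R3 + R4 = 17.27 Ω.
R2 ‖ (R3+R4) = 5.042 Ω.
So V_A = 22.2 × 0.5380 = 11.94 V.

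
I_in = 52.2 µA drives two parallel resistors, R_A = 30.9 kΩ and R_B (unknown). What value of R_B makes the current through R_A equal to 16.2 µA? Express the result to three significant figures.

The fraction through R_A equals R_B/(R_A+R_B).
16.2/52.2 = R_B/(R_A + R_B) → R_B = R_A · (0.3103)/(1 − 0.3103) = 30.9 × 0.4500 = 13.90 kΩ.

R_B ≈ 13.9 kΩ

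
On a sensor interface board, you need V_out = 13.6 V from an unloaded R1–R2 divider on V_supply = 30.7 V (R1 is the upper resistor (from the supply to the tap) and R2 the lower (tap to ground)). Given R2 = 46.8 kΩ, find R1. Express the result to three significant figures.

Required fraction k = V_out/V_supply = 0.4430.
Rearranging, R1 = R2·(1−k)/k = 46.8 × 1.257 = 58.84 kΩ.

R1 ≈ 58.8 kΩ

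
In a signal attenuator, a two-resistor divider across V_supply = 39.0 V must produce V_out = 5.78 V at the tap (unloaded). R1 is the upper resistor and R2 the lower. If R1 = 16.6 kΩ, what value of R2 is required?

R2 ≈ 2.89 kΩ

The divider ratio is R2/(R1+R2) = 5.78/39.0 = 0.1482.
Rearranging, R2 = R1·k/(1−k) = 16.6 × 0.1740 = 2.888 kΩ.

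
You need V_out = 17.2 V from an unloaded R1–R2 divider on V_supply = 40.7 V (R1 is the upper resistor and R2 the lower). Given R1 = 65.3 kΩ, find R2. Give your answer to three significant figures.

The divider ratio is R2/(R1+R2) = 17.2/40.7 = 0.4226.
Rearranging, R2 = R1·k/(1−k) = 65.3 × 0.7319 = 47.79 kΩ.

R2 ≈ 47.8 kΩ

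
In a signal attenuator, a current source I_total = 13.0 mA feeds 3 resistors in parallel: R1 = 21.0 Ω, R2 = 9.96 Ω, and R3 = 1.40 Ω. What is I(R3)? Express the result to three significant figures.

Conductances: ΣG = 1/21.0 + 1/9.96 + 1/1.40 = 0.8623 (1/Ω).
By the current-divider rule, I = I_total · G_k/ΣG = 13.0 × 0.8283 = 10.77 mA.

I ≈ 10.8 mA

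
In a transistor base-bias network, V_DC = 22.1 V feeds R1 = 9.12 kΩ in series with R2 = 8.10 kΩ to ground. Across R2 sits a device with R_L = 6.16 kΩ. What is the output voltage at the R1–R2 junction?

R2 ‖ R_L = (8.10 × 6.16)/(8.10 + 6.16) = 3.499 kΩ.
Then V_out = V_DC · R2'/(R1 + R2') = 22.1 × 3.499/12.62 = 6.128 V.

V_out ≈ 6.13 V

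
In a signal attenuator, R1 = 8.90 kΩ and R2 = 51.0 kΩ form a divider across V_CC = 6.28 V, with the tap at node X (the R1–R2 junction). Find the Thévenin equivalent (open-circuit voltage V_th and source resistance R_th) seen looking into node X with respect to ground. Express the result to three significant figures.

With X open, the divider is unloaded: V_th = 6.28 × 51.0/59.90 = 5.347 V.
Looking into X with the source shorted: R_th = R1·R2/(R1+R2) = 8.900 × 51.0/59.90 = 7.578 kΩ.

V_th ≈ 5.35 V, R_th ≈ 7.58 kΩ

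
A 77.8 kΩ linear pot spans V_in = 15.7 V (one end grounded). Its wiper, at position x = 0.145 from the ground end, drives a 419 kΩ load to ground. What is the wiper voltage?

Split the track: R_lower = x·R_p = 11.28 kΩ, R_upper = (1−x)·R_p = 66.52 kΩ.
Lower segment in parallel with the load: 11.28 ‖ 419 = 10.99 kΩ.
V_out = 15.7 × 10.99/(66.52 + 10.99) = 2.225 V.

V_out ≈ 2.23 V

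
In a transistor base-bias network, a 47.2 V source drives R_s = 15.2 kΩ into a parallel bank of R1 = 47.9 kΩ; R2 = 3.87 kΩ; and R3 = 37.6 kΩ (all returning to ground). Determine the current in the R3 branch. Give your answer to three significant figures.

I ≈ 0.222 mA

Equivalent of the parallel group: R_p = 3.269 kΩ.
Node voltage V_A = V_DC · R_p/(R_s + R_p) = 47.2 × 0.1770 = 8.355 V.
I(R3) = V_A / R3 = 8.355/37.6 = 0.2222 mA.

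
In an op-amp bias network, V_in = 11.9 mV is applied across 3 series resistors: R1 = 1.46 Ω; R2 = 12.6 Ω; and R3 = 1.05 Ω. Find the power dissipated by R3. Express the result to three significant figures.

ΣR = 15.11 Ω → I = 11.9/15.11 = 0.7876 mA.
P(R3) = I²·R3 = (0.7876)² × 1.05 = 0.6513 µW.

P ≈ 0.651 µW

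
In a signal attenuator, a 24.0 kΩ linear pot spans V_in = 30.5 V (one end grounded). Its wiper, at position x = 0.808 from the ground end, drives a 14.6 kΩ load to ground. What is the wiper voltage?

V_out ≈ 19.6 V

Split the track: R_lower = x·R_p = 19.39 kΩ, R_upper = (1−x)·R_p = 4.608 kΩ.
(x·R_p) ‖ R_L = 8.329 kΩ.
Loaded-divider output: V_out = 30.5 × 0.6438 = 19.64 V.
(Unloaded: V_out = x·V_in = 24.6 V.)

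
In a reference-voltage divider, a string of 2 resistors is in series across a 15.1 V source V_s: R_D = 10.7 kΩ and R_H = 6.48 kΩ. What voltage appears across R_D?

ΣR = 10.7 + 6.48 = 17.18 kΩ.
By the voltage-divider rule, V = 15.1 × 10.70/17.18 = 9.405 V.

V ≈ 9.40 V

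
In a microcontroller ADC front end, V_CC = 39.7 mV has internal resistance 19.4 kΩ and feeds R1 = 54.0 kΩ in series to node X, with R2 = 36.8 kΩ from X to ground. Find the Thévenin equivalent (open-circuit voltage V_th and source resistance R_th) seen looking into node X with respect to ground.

R1' = 19.4 + 54.0 = 73.40 kΩ (source resistance + R1).
With X open, the divider is unloaded: V_th = 39.7 × 36.8/110.2 = 13.26 mV.
Looking into X with the source shorted: R_th = R1'·R2/(R1'+R2) = 73.40 × 36.8/110.2 = 24.51 kΩ.

V_th ≈ 13.3 mV, R_th ≈ 24.5 kΩ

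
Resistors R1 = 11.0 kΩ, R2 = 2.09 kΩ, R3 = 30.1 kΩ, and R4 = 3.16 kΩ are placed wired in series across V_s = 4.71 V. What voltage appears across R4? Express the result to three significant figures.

V ≈ 0.321 V

ΣR = 11.0 + 2.09 + 30.1 + 3.16 = 46.35 kΩ.
By the voltage-divider rule, V = 4.71 × 3.160/46.35 = 0.3211 V.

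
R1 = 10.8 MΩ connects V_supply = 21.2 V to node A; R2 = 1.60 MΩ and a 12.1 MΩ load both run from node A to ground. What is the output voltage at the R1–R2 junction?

First combine the lower leg with the load: R2 ‖ R_L = 1.413 MΩ.
Now apply the divider: V_out = 21.2 × 0.1157 = 2.453 V.

V_out ≈ 2.45 V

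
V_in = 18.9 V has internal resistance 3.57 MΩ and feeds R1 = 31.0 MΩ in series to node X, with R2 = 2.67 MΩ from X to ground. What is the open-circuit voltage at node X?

R1' = 3.57 + 31.0 = 34.57 MΩ (source resistance + R1).
V_th is the unloaded tap voltage: V_in · R2/(R1'+R2) = 18.9 × 0.07170 = 1.355 V.

V_th ≈ 1.36 V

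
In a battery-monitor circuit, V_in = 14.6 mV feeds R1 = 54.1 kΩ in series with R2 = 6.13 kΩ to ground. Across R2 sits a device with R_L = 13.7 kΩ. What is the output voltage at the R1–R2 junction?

First combine the lower leg with the load: R2 ‖ R_L = 4.235 kΩ.
Now apply the divider: V_out = 14.6 × 0.07260 = 1.060 mV.

V_out ≈ 1.06 mV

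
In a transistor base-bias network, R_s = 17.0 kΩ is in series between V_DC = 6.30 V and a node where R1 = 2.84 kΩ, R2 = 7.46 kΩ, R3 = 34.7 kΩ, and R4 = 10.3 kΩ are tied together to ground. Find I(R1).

I ≈ 0.195 mA

Parallel bank: R_p = 1/(1/2.84 + 1/7.46 + 1/34.7 + 1/10.3) = 1.634 kΩ.
Node voltage V_A = V_DC · R_p/(R_s + R_p) = 6.30 × 0.08768 = 0.5524 V.
Branch current I = V_A/R1 = 0.5524/2.84 = 0.1945 mA.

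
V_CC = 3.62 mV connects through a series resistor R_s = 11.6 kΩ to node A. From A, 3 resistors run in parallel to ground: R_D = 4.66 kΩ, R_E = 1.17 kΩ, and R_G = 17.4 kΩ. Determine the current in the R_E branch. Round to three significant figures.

Combine the parallel branches: R_p = (1/4.66 + 1/1.17 + 1/17.4)⁻¹ = 0.8875 kΩ.
V_A by voltage divider: V_A = 3.62 × 0.8875/(11.6 + 0.8875) = 0.2573 mV.
Branch current I = V_A/R_E = 0.2573/1.17 = 0.2199 µA.
(Check via current divider: I_total = 0.2899 µA; share G_k/ΣG = 0.7585 → same result.)

I ≈ 0.220 µA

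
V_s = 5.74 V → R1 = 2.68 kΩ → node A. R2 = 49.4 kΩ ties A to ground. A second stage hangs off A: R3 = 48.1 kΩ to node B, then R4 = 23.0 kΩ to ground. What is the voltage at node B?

Looking into the second stage from A: R3 + R4 = 71.10 kΩ appears in parallel with R2.
R2 ‖ (R3+R4) = 29.15 kΩ.
So V_A = 5.74 × 0.9158 = 5.257 V.
V_B = V_A × 0.3235 = 1.700 V.

V_B ≈ 1.70 V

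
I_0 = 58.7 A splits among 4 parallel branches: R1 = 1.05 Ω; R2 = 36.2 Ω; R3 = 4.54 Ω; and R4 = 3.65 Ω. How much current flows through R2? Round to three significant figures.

I ≈ 1.10 A

ΣG = 1/1.05 + 1/36.2 + 1/4.54 + 1/3.65 = 1.474.
Current divider: I(R2) = I_0 · G_k/ΣG = 58.7 × (0.02762/1.474) = 58.7 × 0.01874 = 1.100 A.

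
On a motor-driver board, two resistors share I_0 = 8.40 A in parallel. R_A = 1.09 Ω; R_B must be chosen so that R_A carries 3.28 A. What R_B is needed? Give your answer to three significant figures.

In a two-way split, I_A/I_0 = R_B/(R_A + R_B).
With f = 0.3905, R_B = R_A · f/(1−f) = 1.09 × 0.6406 = 0.6983 Ω.

R_B ≈ 0.698 Ω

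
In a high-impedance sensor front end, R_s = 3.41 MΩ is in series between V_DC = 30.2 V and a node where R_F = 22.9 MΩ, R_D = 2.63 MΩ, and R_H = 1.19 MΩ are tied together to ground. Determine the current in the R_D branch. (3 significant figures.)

I ≈ 2.16 µA

Combine the parallel branches: R_p = (1/22.9 + 1/2.63 + 1/1.19)⁻¹ = 0.7910 MΩ.
V_A by voltage divider: V_A = 30.2 × 0.7910/(3.41 + 0.7910) = 5.686 V.
I(R_D) = V_A / R_D = 5.686/2.63 = 2.162 µA.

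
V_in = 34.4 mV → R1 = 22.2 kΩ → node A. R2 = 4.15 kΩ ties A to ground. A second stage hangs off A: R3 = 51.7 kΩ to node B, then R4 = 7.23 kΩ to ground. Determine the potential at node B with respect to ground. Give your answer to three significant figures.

The second stage (R3 + R4 = 58.93 kΩ) loads node A in parallel with R2.
Effective lower resistance at A: R2 ‖ 58.93 = 3.877 kΩ.
First divider: V_A = V_in · 3.877/(22.2 + 3.877) = 5.114 mV.
Then the unloaded second divider: V_B = V_A × R4/(R3+R4) = 5.114 × 0.1227 = 0.6275 mV.

V_B ≈ 0.627 mV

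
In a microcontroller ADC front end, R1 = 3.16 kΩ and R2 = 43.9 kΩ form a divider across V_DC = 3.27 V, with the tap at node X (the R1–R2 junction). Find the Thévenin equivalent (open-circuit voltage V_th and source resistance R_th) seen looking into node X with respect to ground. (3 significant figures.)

V_th ≈ 3.05 V, R_th ≈ 2.95 kΩ

V_th is the unloaded tap voltage: V_DC · R2/(R1+R2) = 3.27 × 0.9329 = 3.050 V.
Looking into X with the source shorted: R_th = R1·R2/(R1+R2) = 3.160 × 43.9/47.06 = 2.948 kΩ.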